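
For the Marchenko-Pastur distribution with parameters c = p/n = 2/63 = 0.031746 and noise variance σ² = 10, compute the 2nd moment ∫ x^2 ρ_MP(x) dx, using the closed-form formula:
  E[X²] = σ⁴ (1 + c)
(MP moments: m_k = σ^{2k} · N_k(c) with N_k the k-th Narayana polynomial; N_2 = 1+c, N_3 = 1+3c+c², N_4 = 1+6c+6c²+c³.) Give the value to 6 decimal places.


E[X²] = σ⁴ (1 + c) (second MP moment). With σ² = 10 (so σ⁴ = 100) and c = 2/63 = 0.031746: E[X²] = 100 · (1 + 0.031746) = 100 · 1.031746.

So E[X^2] = 103.174603.


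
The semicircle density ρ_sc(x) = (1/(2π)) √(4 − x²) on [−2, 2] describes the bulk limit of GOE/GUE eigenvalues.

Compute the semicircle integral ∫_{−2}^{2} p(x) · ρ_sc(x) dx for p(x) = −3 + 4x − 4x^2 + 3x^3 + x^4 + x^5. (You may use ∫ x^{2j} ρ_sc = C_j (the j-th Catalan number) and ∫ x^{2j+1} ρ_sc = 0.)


Write p(x) = Σ a_i x^i, split into monomials and integrate each against ρ_sc separately.
Using ∫ x^{2j} ρ_sc = C_j = (1/(j+1)) C(2j, j) (Catalan numbers) and ∫ x^{2j+1} ρ_sc = 0 (odd monomials vanish by symmetry):
  i = 0 (even): a_0 · C_{0} = -3 · 1 = -3
  i = 1 (odd): ∫ x^1 ρ_sc = 0 (vanishes)
  i = 2 (even): a_2 · C_{1} = -4 · 1 = -4
  i = 3 (odd): ∫ x^3 ρ_sc = 0 (vanishes)
  i = 4 (even): a_4 · C_{2} = 1 · 2 = 2
  i = 5 (odd): ∫ x^5 ρ_sc = 0 (vanishes)

Summing the contributions: ∫_{−2}^{2} p(x) ρ_sc(x) dx = (-3) + (-4) + 2 = -5.


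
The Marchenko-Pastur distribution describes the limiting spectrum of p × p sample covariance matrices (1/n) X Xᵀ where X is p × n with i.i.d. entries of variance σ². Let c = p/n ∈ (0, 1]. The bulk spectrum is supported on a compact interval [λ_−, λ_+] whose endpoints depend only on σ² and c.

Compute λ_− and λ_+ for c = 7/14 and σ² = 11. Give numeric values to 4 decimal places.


c = 7/14 = 0.500000; √c = 0.707107.
λ_− = σ² (1 − √c)² = 11 · (1 − 0.707107)² = 11 · (0.292893)² = 0.943651.
λ_+ = σ² (1 + √c)² = 11 · (1 + 0.707107)² = 11 · (1.707107)² = 32.056349.

Rounded to 4 decimal places: λ_− ≈ 0.9437, λ_+ ≈ 32.0563.


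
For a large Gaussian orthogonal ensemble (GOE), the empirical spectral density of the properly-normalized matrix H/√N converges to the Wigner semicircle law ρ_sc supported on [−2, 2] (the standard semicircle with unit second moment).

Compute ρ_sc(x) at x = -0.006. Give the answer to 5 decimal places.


ρ_sc(x) = (1/(2π)) √(4 − x²). With x = -0.006:
  4 − x² = 4 − (-0.006)² = 4 − 0.000036 = 3.999964.
  √(4 − x²) = 1.999991.
  1/(2π) = 0.159155.
  ρ_sc(-0.006) = 0.159155 · 1.999991 = 0.318308.

Rounded to 5 decimal places: ρ_sc(-0.006) ≈ 0.31831.


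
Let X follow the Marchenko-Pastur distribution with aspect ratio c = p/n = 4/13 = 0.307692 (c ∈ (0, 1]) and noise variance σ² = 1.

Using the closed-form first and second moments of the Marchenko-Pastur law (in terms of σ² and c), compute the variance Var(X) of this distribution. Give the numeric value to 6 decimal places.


Recall the MP moments m_1 = E[X] = σ² and m_2 = E[X²] = σ⁴ (1 + c).
m_1 = E[X] = σ² = 1, so m_1² = 1.
m_2 = E[X²] = σ⁴ (1 + c) = 1 · (1 + 0.307692) = 1 · 1.307692 = 1.307692.
(Note m_2 − m_1² simplifies to c · σ⁴ = 0.307692 · 1.)

Var(X) = m_2 − m_1² = 1.307692 − 1 = 0.307692.


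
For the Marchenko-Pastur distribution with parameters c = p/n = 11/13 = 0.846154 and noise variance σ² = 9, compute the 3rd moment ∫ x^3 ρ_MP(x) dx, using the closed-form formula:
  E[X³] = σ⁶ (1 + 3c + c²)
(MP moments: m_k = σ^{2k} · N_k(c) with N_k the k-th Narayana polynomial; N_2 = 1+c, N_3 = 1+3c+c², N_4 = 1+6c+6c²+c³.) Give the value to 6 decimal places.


E[X³] = σ⁶ (1 + 3c + c²) (third MP moment). With σ² = 9 (so σ⁶ = 729) and c = 11/13 = 0.846154: E[X³] = 729 · (1 + 3·0.846154 + (0.846154)²) = 729 · 4.254438.

So E[X^3] = 3101.485207.


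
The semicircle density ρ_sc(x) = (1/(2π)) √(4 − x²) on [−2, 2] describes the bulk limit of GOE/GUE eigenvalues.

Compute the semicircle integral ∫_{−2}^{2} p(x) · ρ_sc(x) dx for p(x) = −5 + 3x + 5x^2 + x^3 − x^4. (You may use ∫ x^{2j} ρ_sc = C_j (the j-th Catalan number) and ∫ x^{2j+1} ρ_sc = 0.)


Write p(x) = Σ a_i x^i, split into monomials and integrate each against ρ_sc separately.
Using ∫ x^{2j} ρ_sc = C_j = (1/(j+1)) C(2j, j) (Catalan numbers) and ∫ x^{2j+1} ρ_sc = 0 (odd monomials vanish by symmetry):
  i = 0 (even): a_0 · C_{0} = -5 · 1 = -5
  i = 1 (odd): ∫ x^1 ρ_sc = 0 (vanishes)
  i = 2 (even): a_2 · C_{1} = 5 · 1 = 5
  i = 3 (odd): ∫ x^3 ρ_sc = 0 (vanishes)
  i = 4 (even): a_4 · C_{2} = -1 · 2 = -2

Summing the contributions: ∫_{−2}^{2} p(x) ρ_sc(x) dx = (-5) + 5 + (-2) = -2.


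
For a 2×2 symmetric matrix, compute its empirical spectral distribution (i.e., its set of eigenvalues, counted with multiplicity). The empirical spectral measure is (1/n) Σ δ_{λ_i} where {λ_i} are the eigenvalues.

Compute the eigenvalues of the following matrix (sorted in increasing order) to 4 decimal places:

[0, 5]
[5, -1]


Since M is real symmetric, both eigenvalues are real; they are the roots of det(λI − M) = λ² − (tr M) λ + det M.
tr M = 0 + (-1) = -1.
det M = 0·(-1) − 5² = 0 − 25 = -25.
Characteristic polynomial: λ² + λ − 25 = 0.
Discriminant Δ = (tr M)² − 4·det M = 1 − (-100) = 101; √Δ = 10.049876.
λ = (tr M ± √Δ)/2 = (-1 ± 10.049876)/2, giving (tr M − √Δ)/2 = -5.5249 and (tr M + √Δ)/2 = 4.5249.

Eigenvalues sorted in increasing order: [-5.5249, 4.5249].


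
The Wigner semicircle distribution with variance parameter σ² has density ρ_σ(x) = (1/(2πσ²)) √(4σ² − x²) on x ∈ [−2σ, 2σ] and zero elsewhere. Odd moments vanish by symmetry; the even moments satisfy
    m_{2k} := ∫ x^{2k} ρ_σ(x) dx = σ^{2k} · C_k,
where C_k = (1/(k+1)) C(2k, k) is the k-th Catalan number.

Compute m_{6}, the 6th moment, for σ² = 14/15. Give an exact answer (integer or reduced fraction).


By the scaled semicircle moment identity, m_{2k} = σ^{2k} · C_k with k = 3.
C_3 = (1/(k+1)) · C(2k, k) = (1/4) · C(6, 3) = (1/4) · 20 = 5.
σ^{2k} = (σ²)^k = (14/15)^3 = 2744/3375.

Therefore m_{6} = σ^{6} · C_3 = (2744/3375) · 5 = 2744/675.


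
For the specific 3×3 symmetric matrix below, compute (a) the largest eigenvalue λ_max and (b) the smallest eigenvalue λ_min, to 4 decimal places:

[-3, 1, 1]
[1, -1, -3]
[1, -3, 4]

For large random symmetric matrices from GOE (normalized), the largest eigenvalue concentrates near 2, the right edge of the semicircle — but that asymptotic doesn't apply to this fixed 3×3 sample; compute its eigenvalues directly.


Since M is real symmetric, all three eigenvalues are real; they are the roots of det(λI − M) = λ³ − (tr M) λ² + s λ − det M, where s is the sum of the principal 2×2 minors.
tr M = -3 + (-1) + 4 = 0.
s = ((-3)·(-1) − 1²) + ((-3)·4 − 1²) + ((-1)·4 − (-3)²) = 2 + (-13) + (-13) = -24.
det M (expand along row 1) = (-3)·(-13) − 1·7 + 1·(-2) = 30.
Characteristic polynomial: λ³ − 24λ − 30 = 0.
Substitute λ = y + (tr M)/3 = y + 0.000000 to remove the quadratic term: y³ + p·y + q = 0 with p = s − (tr M)²/3 = -24.000000 and q = −2(tr M)³/27 + (tr M)·s/3 − det M = -30.000000.
Three real roots ⇒ use the trigonometric (Viète) form: r = 2√(−p/3) = 5.656854, φ = arccos(3q/(p·r)) = arccos(0.662913) = 0.846094 rad.
y_k = r·cos(φ/3 − 2πk/3) for k = 0, 1, 2 gives y = 5.433364, -1.353260, -4.080104.
λ_k = y_k + 0.000000 gives λ = 5.4334, -1.3533, -4.0801 (check: the sum is 0.0000 = tr M).

Hence λ_max = 5.4334 and λ_min = -4.0801.


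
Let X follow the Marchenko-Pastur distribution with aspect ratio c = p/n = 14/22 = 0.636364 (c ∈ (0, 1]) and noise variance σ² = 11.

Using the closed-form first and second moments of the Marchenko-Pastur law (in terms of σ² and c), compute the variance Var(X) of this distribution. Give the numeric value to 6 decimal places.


Recall the MP moments m_1 = E[X] = σ² and m_2 = E[X²] = σ⁴ (1 + c).
m_1 = E[X] = σ² = 11, so m_1² = 121.
m_2 = E[X²] = σ⁴ (1 + c) = 121 · (1 + 0.636364) = 121 · 1.636364 = 198.000000.
(Note m_2 − m_1² simplifies to c · σ⁴ = 0.636364 · 121.)

Var(X) = m_2 − m_1² = 198.000000 − 121 = 77.000000.


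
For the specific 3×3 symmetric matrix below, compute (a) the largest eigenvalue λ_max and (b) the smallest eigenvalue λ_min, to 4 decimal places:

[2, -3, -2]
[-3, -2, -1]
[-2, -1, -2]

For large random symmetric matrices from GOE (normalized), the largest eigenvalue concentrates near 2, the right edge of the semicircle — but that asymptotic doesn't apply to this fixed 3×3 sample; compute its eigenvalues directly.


Since M is real symmetric, all three eigenvalues are real; they are the roots of det(λI − M) = λ³ − (tr M) λ² + s λ − det M, where s is the sum of the principal 2×2 minors.
tr M = 2 + (-2) + (-2) = -2.
s = (2·(-2) − (-3)²) + (2·(-2) − (-2)²) + ((-2)·(-2) − (-1)²) = -13 + (-8) + 3 = -18.
det M (expand along row 1) = 2·3 − (-3)·4 + (-2)·(-1) = 20.
Characteristic polynomial: λ³ + 2λ² − 18λ − 20 = 0.
Substitute λ = y + (tr M)/3 = y − 0.666667 to remove the quadratic term: y³ + p·y + q = 0 with p = s − (tr M)²/3 = -19.333333 and q = −2(tr M)³/27 + (tr M)·s/3 − det M = -7.407407.
Three real roots ⇒ use the trigonometric (Viète) form: r = 2√(−p/3) = 5.077182, φ = arccos(3q/(p·r)) = arccos(0.226390) = 1.342426 rad.
y_k = r·cos(φ/3 − 2πk/3) for k = 0, 1, 2 gives y = 4.577295, -0.386119, -4.191175.
λ_k = y_k − 0.666667 gives λ = 3.9106, -1.0528, -4.8578 (check: the sum is -2.0000 = tr M).

Hence λ_max = 3.9106 and λ_min = -4.8578.


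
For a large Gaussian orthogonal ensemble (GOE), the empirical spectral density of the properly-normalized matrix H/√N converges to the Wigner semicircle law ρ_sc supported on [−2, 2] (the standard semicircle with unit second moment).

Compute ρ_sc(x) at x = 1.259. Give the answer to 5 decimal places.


ρ_sc(x) = (1/(2π)) √(4 − x²). With x = 1.259:
  4 − x² = 4 − (1.259)² = 4 − 1.585081 = 2.414919.
  √(4 − x²) = 1.554001.
  1/(2π) = 0.159155.
  ρ_sc(1.259) = 0.159155 · 1.554001 = 0.247327.

Rounded to 5 decimal places: ρ_sc(1.259) ≈ 0.24733.


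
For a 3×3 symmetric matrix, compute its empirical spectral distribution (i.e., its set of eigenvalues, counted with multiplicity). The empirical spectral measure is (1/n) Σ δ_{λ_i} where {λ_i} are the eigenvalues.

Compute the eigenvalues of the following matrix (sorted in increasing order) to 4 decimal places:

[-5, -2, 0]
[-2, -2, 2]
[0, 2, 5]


Since M is real symmetric, all three eigenvalues are real; they are the roots of det(λI − M) = λ³ − (tr M) λ² + s λ − det M, where s is the sum of the principal 2×2 minors.
tr M = -5 + (-2) + 5 = -2.
s = ((-5)·(-2) − (-2)²) + ((-5)·5 − 0²) + ((-2)·5 − 2²) = 6 + (-25) + (-14) = -33.
det M (expand along row 1) = (-5)·(-14) − (-2)·(-10) + 0·(-4) = 50.
Characteristic polynomial: λ³ + 2λ² − 33λ − 50 = 0.
Substitute λ = y + (tr M)/3 = y − 0.666667 to remove the quadratic term: y³ + p·y + q = 0 with p = s − (tr M)²/3 = -34.333333 and q = −2(tr M)³/27 + (tr M)·s/3 − det M = -27.407407.
Three real roots ⇒ use the trigonometric (Viète) form: r = 2√(−p/3) = 6.765928, φ = arccos(3q/(p·r)) = arccos(0.353953) = 1.209002 rad.
y_k = r·cos(φ/3 − 2πk/3) for k = 0, 1, 2 gives y = 6.223898, -0.813982, -5.409916.
λ_k = y_k − 0.666667 gives λ = 5.5572, -1.4806, -6.0766 (check: the sum is -2.0000 = tr M).

Eigenvalues sorted in increasing order: [-6.0766, -1.4806, 5.5572].


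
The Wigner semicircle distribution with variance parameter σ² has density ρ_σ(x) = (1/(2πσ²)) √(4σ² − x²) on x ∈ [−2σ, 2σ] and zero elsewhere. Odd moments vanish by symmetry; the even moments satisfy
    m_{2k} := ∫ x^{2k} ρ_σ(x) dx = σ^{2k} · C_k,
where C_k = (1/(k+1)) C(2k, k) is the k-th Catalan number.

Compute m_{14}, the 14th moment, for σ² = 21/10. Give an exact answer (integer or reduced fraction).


By the scaled semicircle moment identity, m_{2k} = σ^{2k} · C_k with k = 7.
C_7 = (1/(k+1)) · C(2k, k) = (1/8) · C(14, 7) = (1/8) · 3432 = 429.
σ^{2k} = (σ²)^k = (21/10)^7 = 1801088541/10000000.

Therefore m_{14} = σ^{14} · C_7 = (1801088541/10000000) · 429 = 772666984089/10000000.


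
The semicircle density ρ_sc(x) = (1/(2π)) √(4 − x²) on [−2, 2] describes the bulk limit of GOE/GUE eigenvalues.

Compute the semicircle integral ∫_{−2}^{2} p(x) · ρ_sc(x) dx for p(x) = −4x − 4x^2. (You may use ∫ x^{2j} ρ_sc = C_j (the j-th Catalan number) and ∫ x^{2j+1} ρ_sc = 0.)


Write p(x) = Σ a_i x^i, split into monomials and integrate each against ρ_sc separately.
Using ∫ x^{2j} ρ_sc = C_j = (1/(j+1)) C(2j, j) (Catalan numbers) and ∫ x^{2j+1} ρ_sc = 0 (odd monomials vanish by symmetry):
  i = 1 (odd): ∫ x^1 ρ_sc = 0 (vanishes)
  i = 2 (even): a_2 · C_{1} = -4 · 1 = -4

Summing the contributions: ∫_{−2}^{2} p(x) ρ_sc(x) dx = -4.


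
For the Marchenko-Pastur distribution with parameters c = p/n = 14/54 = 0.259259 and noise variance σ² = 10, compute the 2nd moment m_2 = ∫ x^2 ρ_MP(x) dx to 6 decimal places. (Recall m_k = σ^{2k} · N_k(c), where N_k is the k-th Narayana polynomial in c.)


E[X²] = σ⁴ (1 + c) (second MP moment). With σ² = 10 (so σ⁴ = 100) and c = 14/54 = 0.259259: E[X²] = 100 · (1 + 0.259259) = 100 · 1.259259.

So E[X^2] = 125.925926.


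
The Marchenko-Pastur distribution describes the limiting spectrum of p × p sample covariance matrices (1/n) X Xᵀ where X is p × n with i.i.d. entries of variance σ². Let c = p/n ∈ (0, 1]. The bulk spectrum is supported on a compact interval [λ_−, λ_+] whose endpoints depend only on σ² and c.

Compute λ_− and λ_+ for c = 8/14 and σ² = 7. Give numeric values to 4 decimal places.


c = 8/14 = 0.571429; √c = 0.755929.
λ_− = σ² (1 − √c)² = 7 · (1 − 0.755929)² = 7 · (0.244071)² = 0.416995.
λ_+ = σ² (1 + √c)² = 7 · (1 + 0.755929)² = 7 · (1.755929)² = 21.583005.

Rounded to 4 decimal places: λ_− ≈ 0.4170, λ_+ ≈ 21.5830.


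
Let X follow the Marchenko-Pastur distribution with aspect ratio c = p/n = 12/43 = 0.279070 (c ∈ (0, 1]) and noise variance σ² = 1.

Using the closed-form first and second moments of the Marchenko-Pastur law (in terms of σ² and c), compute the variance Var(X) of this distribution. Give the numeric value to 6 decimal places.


Recall the MP moments m_1 = E[X] = σ² and m_2 = E[X²] = σ⁴ (1 + c).
m_1 = E[X] = σ² = 1, so m_1² = 1.
m_2 = E[X²] = σ⁴ (1 + c) = 1 · (1 + 0.279070) = 1 · 1.279070 = 1.279070.
(Note m_2 − m_1² simplifies to c · σ⁴ = 0.279070 · 1.)

Var(X) = m_2 − m_1² = 1.279070 − 1 = 0.279070.


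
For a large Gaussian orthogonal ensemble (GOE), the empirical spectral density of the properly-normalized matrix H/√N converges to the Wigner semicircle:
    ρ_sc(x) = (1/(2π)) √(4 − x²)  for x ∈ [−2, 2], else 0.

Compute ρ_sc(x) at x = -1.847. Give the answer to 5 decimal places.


ρ_sc(x) = (1/(2π)) √(4 − x²). With x = -1.847:
  4 − x² = 4 − (-1.847)² = 4 − 3.411409 = 0.588591.
  √(4 − x²) = 0.767197.
  1/(2π) = 0.159155.
  ρ_sc(-1.847) = 0.159155 · 0.767197 = 0.122103.

Rounded to 5 decimal places: ρ_sc(-1.847) ≈ 0.12210.


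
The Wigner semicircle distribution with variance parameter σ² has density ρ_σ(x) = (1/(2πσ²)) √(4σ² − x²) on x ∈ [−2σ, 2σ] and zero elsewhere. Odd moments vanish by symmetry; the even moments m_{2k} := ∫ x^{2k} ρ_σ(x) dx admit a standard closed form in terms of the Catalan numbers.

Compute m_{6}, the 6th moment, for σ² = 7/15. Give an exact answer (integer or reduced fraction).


By the scaled semicircle moment identity, m_{2k} = σ^{2k} · C_k with k = 3.
C_3 = (1/(k+1)) · C(2k, k) = (1/4) · C(6, 3) = (1/4) · 20 = 5.
σ^{2k} = (σ²)^k = (7/15)^3 = 343/3375.

Therefore m_{6} = σ^{6} · C_3 = (343/3375) · 5 = 343/675.


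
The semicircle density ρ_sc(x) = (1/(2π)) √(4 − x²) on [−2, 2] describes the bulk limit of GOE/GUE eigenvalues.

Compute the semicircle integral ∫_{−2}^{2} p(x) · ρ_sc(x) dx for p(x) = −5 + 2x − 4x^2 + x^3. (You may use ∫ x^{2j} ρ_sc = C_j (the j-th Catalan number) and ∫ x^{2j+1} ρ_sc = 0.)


Write p(x) = Σ a_i x^i, split into monomials and integrate each against ρ_sc separately.
Using ∫ x^{2j} ρ_sc = C_j = (1/(j+1)) C(2j, j) (Catalan numbers) and ∫ x^{2j+1} ρ_sc = 0 (odd monomials vanish by symmetry):
  i = 0 (even): a_0 · C_{0} = -5 · 1 = -5
  i = 1 (odd): ∫ x^1 ρ_sc = 0 (vanishes)
  i = 2 (even): a_2 · C_{1} = -4 · 1 = -4
  i = 3 (odd): ∫ x^3 ρ_sc = 0 (vanishes)

Summing the contributions: ∫_{−2}^{2} p(x) ρ_sc(x) dx = (-5) + (-4) = -9.


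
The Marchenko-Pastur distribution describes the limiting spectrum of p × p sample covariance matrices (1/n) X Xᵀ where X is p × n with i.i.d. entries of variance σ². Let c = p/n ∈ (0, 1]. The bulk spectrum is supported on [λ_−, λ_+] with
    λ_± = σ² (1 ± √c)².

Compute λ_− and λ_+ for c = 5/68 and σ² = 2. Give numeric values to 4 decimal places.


c = 5/68 = 0.073529; √c = 0.271163.
λ_− = σ² (1 − √c)² = 2 · (1 − 0.271163)² = 2 · (0.728837)² = 1.062407.
λ_+ = σ² (1 + √c)² = 2 · (1 + 0.271163)² = 2 · (1.271163)² = 3.231711.

Rounded to 4 decimal places: λ_− ≈ 1.0624, λ_+ ≈ 3.2317.


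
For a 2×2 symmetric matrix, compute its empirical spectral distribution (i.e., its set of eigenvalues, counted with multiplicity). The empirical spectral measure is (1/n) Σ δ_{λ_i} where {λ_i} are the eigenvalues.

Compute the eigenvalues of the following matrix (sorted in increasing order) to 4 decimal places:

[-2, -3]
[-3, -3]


Since M is real symmetric, both eigenvalues are real; they are the roots of det(λI − M) = λ² − (tr M) λ + det M.
tr M = -2 + (-3) = -5.
det M = (-2)·(-3) − (-3)² = 6 − 9 = -3.
Characteristic polynomial: λ² + 5λ − 3 = 0.
Discriminant Δ = (tr M)² − 4·det M = 25 − (-12) = 37; √Δ = 6.082763.
λ = (tr M ± √Δ)/2 = (-5 ± 6.082763)/2, giving (tr M − √Δ)/2 = -5.5414 and (tr M + √Δ)/2 = 0.5414.

Eigenvalues sorted in increasing order: [-5.5414, 0.5414].


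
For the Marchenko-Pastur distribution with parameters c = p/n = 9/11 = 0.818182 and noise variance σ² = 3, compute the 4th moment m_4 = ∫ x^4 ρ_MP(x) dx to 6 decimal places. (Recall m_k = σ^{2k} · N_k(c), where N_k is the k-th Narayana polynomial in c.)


E[X⁴] = σ⁸ (1 + 6c + 6c² + c³) (fourth MP moment). With σ² = 3 (so σ⁸ = 81) and c = 9/11 = 0.818182: E[X⁴] = 81 · (1 + 6·0.818182 + 6·(0.818182)² + (0.818182)³) = 81 · 10.473328.

So E[X^4] = 848.339594.


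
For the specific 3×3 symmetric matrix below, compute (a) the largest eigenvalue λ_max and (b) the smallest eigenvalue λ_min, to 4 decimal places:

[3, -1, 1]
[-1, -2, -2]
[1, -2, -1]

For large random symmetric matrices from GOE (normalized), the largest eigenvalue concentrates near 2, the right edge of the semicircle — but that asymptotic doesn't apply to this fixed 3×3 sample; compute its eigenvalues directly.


Since M is real symmetric, all three eigenvalues are real; they are the roots of det(λI − M) = λ³ − (tr M) λ² + s λ − det M, where s is the sum of the principal 2×2 minors.
tr M = 3 + (-2) + (-1) = 0.
s = (3·(-2) − (-1)²) + (3·(-1) − 1²) + ((-2)·(-1) − (-2)²) = -7 + (-4) + (-2) = -13.
det M (expand along row 1) = 3·(-2) − (-1)·3 + 1·4 = 1.
Characteristic polynomial: λ³ − 13λ − 1 = 0.
Substitute λ = y + (tr M)/3 = y + 0.000000 to remove the quadratic term: y³ + p·y + q = 0 with p = s − (tr M)²/3 = -13.000000 and q = −2(tr M)³/27 + (tr M)·s/3 − det M = -1.000000.
Three real roots ⇒ use the trigonometric (Viète) form: r = 2√(−p/3) = 4.163332, φ = arccos(3q/(p·r)) = arccos(0.055429) = 1.515339 rad.
y_k = r·cos(φ/3 − 2πk/3) for k = 0, 1, 2 gives y = 3.643414, -0.076958, -3.566456.
λ_k = y_k + 0.000000 gives λ = 3.6434, -0.0770, -3.5665 (check: the sum is 0.0000 = tr M).

Hence λ_max = 3.6434 and λ_min = -3.5665.


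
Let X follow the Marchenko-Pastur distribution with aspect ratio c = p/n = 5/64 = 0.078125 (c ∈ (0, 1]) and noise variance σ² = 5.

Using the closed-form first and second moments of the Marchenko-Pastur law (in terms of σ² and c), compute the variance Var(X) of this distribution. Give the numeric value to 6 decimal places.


Recall the MP moments m_1 = E[X] = σ² and m_2 = E[X²] = σ⁴ (1 + c).
m_1 = E[X] = σ² = 5, so m_1² = 25.
m_2 = E[X²] = σ⁴ (1 + c) = 25 · (1 + 0.078125) = 25 · 1.078125 = 26.953125.
(Note m_2 − m_1² simplifies to c · σ⁴ = 0.078125 · 25.)

Var(X) = m_2 − m_1² = 26.953125 − 25 = 1.953125.


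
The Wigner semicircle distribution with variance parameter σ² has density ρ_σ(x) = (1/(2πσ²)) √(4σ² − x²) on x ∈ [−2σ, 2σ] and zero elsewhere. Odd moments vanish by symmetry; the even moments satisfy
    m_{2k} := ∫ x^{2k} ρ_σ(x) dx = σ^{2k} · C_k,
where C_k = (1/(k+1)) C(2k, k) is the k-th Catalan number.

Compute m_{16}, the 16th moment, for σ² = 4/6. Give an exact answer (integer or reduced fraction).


By the scaled semicircle moment identity, m_{2k} = σ^{2k} · C_k with k = 8.
C_8 = (1/(k+1)) · C(2k, k) = (1/9) · C(16, 8) = (1/9) · 12870 = 1430.
σ^{2k} = (σ²)^k = (4/6)^8 = 256/6561.

Therefore m_{16} = σ^{16} · C_8 = (256/6561) · 1430 = 366080/6561.


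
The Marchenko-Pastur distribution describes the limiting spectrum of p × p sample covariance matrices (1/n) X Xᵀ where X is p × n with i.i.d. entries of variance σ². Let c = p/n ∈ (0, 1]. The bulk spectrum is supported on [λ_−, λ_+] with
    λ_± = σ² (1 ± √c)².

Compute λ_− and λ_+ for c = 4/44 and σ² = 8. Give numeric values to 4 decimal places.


c = 4/44 = 0.090909; √c = 0.301511.
λ_− = σ² (1 − √c)² = 8 · (1 − 0.301511)² = 8 · (0.698489)² = 3.903091.
λ_+ = σ² (1 + √c)² = 8 · (1 + 0.301511)² = 8 · (1.301511)² = 13.551454.

Rounded to 4 decimal places: λ_− ≈ 3.9031, λ_+ ≈ 13.5515.


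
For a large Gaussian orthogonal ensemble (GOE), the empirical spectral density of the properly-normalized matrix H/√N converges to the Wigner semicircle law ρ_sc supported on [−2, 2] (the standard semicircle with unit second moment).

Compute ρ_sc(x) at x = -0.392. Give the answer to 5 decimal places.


ρ_sc(x) = (1/(2π)) √(4 − x²). With x = -0.392:
  4 − x² = 4 − (-0.392)² = 4 − 0.153664 = 3.846336.
  √(4 − x²) = 1.961208.
  1/(2π) = 0.159155.
  ρ_sc(-0.392) = 0.159155 · 1.961208 = 0.312136.

Rounded to 5 decimal places: ρ_sc(-0.392) ≈ 0.31214.


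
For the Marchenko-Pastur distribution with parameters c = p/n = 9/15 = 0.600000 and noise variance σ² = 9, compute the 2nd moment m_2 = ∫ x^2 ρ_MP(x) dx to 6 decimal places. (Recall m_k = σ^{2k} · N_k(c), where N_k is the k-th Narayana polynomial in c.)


E[X²] = σ⁴ (1 + c) (second MP moment). With σ² = 9 (so σ⁴ = 81) and c = 9/15 = 0.600000: E[X²] = 81 · (1 + 0.600000) = 81 · 1.600000.

So E[X^2] = 129.600000.


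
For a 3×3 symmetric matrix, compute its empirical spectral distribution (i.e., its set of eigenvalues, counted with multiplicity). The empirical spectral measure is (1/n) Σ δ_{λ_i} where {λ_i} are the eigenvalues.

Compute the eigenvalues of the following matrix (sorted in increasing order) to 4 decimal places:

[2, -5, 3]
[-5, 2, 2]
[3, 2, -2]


Since M is real symmetric, all three eigenvalues are real; they are the roots of det(λI − M) = λ³ − (tr M) λ² + s λ − det M, where s is the sum of the principal 2×2 minors.
tr M = 2 + 2 + (-2) = 2.
s = (2·2 − (-5)²) + (2·(-2) − 3²) + (2·(-2) − 2²) = -21 + (-13) + (-8) = -42.
det M (expand along row 1) = 2·(-8) − (-5)·4 + 3·(-16) = -44.
Characteristic polynomial: λ³ − 2λ² − 42λ + 44 = 0.
Substitute λ = y + (tr M)/3 = y + 0.666667 to remove the quadratic term: y³ + p·y + q = 0 with p = s − (tr M)²/3 = -43.333333 and q = −2(tr M)³/27 + (tr M)·s/3 − det M = 15.407407.
Three real roots ⇒ use the trigonometric (Viète) form: r = 2√(−p/3) = 7.601170, φ = arccos(3q/(p·r)) = arccos(-0.140329) = 1.711590 rad.
y_k = r·cos(φ/3 − 2πk/3) for k = 0, 1, 2 gives y = 6.397257, 0.356602, -6.753859.
λ_k = y_k + 0.666667 gives λ = 7.0639, 1.0233, -6.0872 (check: the sum is 2.0000 = tr M).

Eigenvalues sorted in increasing order: [-6.0872, 1.0233, 7.0639].


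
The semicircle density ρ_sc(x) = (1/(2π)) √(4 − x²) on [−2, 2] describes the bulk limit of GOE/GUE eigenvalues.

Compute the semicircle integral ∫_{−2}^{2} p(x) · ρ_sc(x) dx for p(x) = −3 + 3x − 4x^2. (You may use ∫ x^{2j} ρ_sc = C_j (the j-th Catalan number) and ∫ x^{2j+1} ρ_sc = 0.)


Write p(x) = Σ a_i x^i, split into monomials and integrate each against ρ_sc separately.
Using ∫ x^{2j} ρ_sc = C_j = (1/(j+1)) C(2j, j) (Catalan numbers) and ∫ x^{2j+1} ρ_sc = 0 (odd monomials vanish by symmetry):
  i = 0 (even): a_0 · C_{0} = -3 · 1 = -3
  i = 1 (odd): ∫ x^1 ρ_sc = 0 (vanishes)
  i = 2 (even): a_2 · C_{1} = -4 · 1 = -4

Summing the contributions: ∫_{−2}^{2} p(x) ρ_sc(x) dx = (-3) + (-4) = -7.


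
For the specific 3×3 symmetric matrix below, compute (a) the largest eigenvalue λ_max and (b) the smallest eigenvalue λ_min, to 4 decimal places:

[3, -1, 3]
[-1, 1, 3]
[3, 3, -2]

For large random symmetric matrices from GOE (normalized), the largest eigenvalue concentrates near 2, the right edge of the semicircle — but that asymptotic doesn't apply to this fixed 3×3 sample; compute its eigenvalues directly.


Since M is real symmetric, all three eigenvalues are real; they are the roots of det(λI − M) = λ³ − (tr M) λ² + s λ − det M, where s is the sum of the principal 2×2 minors.
tr M = 3 + 1 + (-2) = 2.
s = (3·1 − (-1)²) + (3·(-2) − 3²) + (1·(-2) − 3²) = 2 + (-15) + (-11) = -24.
det M (expand along row 1) = 3·(-11) − (-1)·(-7) + 3·(-6) = -58.
Characteristic polynomial: λ³ − 2λ² − 24λ + 58 = 0.
Substitute λ = y + (tr M)/3 = y + 0.666667 to remove the quadratic term: y³ + p·y + q = 0 with p = s − (tr M)²/3 = -25.333333 and q = −2(tr M)³/27 + (tr M)·s/3 − det M = 41.407407.
Three real roots ⇒ use the trigonometric (Viète) form: r = 2√(−p/3) = 5.811865, φ = arccos(3q/(p·r)) = arccos(-0.843707) = 2.574947 rad.
y_k = r·cos(φ/3 − 2πk/3) for k = 0, 1, 2 gives y = 3.799291, 1.909209, -5.708500.
λ_k = y_k + 0.666667 gives λ = 4.4660, 2.5759, -5.0418 (check: the sum is 2.0000 = tr M).

Hence λ_max = 4.4660 and λ_min = -5.0418.


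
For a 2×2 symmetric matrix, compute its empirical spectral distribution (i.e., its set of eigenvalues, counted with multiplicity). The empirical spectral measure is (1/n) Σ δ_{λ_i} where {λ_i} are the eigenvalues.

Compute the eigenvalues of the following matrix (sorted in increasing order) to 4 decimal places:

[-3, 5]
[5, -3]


Since M is real symmetric, both eigenvalues are real; they are the roots of det(λI − M) = λ² − (tr M) λ + det M.
tr M = -3 + (-3) = -6.
det M = (-3)·(-3) − 5² = 9 − 25 = -16.
Characteristic polynomial: λ² + 6λ − 16 = 0.
Discriminant Δ = (tr M)² − 4·det M = 36 − (-64) = 100; √Δ = 10.000000.
λ = (tr M ± √Δ)/2 = (-6 ± 10.000000)/2, giving (tr M − √Δ)/2 = -8.0000 and (tr M + √Δ)/2 = 2.0000.

Eigenvalues sorted in increasing order: [-8.0000, 2.0000].


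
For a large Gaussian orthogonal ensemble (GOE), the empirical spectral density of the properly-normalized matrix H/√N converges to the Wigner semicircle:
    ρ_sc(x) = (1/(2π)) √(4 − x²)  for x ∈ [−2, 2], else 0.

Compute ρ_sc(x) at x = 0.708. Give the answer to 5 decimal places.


ρ_sc(x) = (1/(2π)) √(4 − x²). With x = 0.708:
  4 − x² = 4 − (0.708)² = 4 − 0.501264 = 3.498736.
  √(4 − x²) = 1.870491.
  1/(2π) = 0.159155.
  ρ_sc(0.708) = 0.159155 · 1.870491 = 0.297698.

Rounded to 5 decimal places: ρ_sc(0.708) ≈ 0.29770.


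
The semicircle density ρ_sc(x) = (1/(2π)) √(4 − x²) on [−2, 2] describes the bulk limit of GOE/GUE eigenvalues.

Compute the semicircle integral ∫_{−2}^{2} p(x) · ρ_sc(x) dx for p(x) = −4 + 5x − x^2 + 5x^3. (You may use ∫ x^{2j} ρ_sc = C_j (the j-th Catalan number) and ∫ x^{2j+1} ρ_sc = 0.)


Write p(x) = Σ a_i x^i, split into monomials and integrate each against ρ_sc separately.
Using ∫ x^{2j} ρ_sc = C_j = (1/(j+1)) C(2j, j) (Catalan numbers) and ∫ x^{2j+1} ρ_sc = 0 (odd monomials vanish by symmetry):
  i = 0 (even): a_0 · C_{0} = -4 · 1 = -4
  i = 1 (odd): ∫ x^1 ρ_sc = 0 (vanishes)
  i = 2 (even): a_2 · C_{1} = -1 · 1 = -1
  i = 3 (odd): ∫ x^3 ρ_sc = 0 (vanishes)

Summing the contributions: ∫_{−2}^{2} p(x) ρ_sc(x) dx = (-4) + (-1) = -5.


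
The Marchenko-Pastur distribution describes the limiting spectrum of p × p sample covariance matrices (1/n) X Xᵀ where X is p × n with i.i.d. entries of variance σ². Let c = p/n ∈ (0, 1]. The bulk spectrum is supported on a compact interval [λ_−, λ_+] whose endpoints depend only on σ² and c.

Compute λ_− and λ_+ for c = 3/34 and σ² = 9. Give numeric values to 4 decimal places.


c = 3/34 = 0.088235; √c = 0.297044.
λ_− = σ² (1 − √c)² = 9 · (1 − 0.297044)² = 9 · (0.702956)² = 4.447321.
λ_+ = σ² (1 + √c)² = 9 · (1 + 0.297044)² = 9 · (1.297044)² = 15.140914.

Rounded to 4 decimal places: λ_− ≈ 4.4473, λ_+ ≈ 15.1409.


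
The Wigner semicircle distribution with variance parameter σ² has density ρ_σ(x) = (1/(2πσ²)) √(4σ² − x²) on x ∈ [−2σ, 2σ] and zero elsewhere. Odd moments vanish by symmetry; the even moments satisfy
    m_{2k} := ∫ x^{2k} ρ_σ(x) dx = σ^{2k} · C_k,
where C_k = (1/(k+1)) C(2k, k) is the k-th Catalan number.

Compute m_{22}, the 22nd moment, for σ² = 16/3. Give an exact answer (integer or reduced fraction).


By the scaled semicircle moment identity, m_{2k} = σ^{2k} · C_k with k = 11.
C_11 = (1/(k+1)) · C(2k, k) = (1/12) · C(22, 11) = (1/12) · 705432 = 58786.
σ^{2k} = (σ²)^k = (16/3)^11 = 17592186044416/177147.

Therefore m_{22} = σ^{22} · C_11 = (17592186044416/177147) · 58786 = 1034174248807038976/177147.


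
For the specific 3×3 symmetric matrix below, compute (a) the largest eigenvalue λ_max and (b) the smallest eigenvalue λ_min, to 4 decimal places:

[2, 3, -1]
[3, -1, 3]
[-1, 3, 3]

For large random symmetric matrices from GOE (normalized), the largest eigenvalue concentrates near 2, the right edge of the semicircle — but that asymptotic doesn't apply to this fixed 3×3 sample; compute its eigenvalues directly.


Since M is real symmetric, all three eigenvalues are real; they are the roots of det(λI − M) = λ³ − (tr M) λ² + s λ − det M, where s is the sum of the principal 2×2 minors.
tr M = 2 + (-1) + 3 = 4.
s = (2·(-1) − 3²) + (2·3 − (-1)²) + ((-1)·3 − 3²) = -11 + 5 + (-12) = -18.
det M (expand along row 1) = 2·(-12) − 3·12 + (-1)·8 = -68.
Characteristic polynomial: λ³ − 4λ² − 18λ + 68 = 0.
Substitute λ = y + (tr M)/3 = y + 1.333333 to remove the quadratic term: y³ + p·y + q = 0 with p = s − (tr M)²/3 = -23.333333 and q = −2(tr M)³/27 + (tr M)·s/3 − det M = 39.259259.
Three real roots ⇒ use the trigonometric (Viète) form: r = 2√(−p/3) = 5.577734, φ = arccos(3q/(p·r)) = arccos(-0.904959) = 2.702079 rad.
y_k = r·cos(φ/3 − 2πk/3) for k = 0, 1, 2 gives y = 3.464146, 2.053836, -5.517981.
λ_k = y_k + 1.333333 gives λ = 4.7975, 3.3872, -4.1846 (check: the sum is 4.0000 = tr M).

Hence λ_max = 4.7975 and λ_min = -4.1846.


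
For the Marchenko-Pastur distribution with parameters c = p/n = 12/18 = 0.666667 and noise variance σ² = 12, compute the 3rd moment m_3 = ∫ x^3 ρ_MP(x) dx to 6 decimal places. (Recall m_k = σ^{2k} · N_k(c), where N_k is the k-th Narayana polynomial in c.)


E[X³] = σ⁶ (1 + 3c + c²) (third MP moment). With σ² = 12 (so σ⁶ = 1728) and c = 12/18 = 0.666667: E[X³] = 1728 · (1 + 3·0.666667 + (0.666667)²) = 1728 · 3.444444.

So E[X^3] = 5952.000000.


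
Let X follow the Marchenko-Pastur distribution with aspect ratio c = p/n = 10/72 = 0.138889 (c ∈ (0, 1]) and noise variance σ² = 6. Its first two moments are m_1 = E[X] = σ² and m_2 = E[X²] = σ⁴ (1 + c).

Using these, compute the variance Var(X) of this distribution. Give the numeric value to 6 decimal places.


m_1 = E[X] = σ² = 6, so m_1² = 36.
m_2 = E[X²] = σ⁴ (1 + c) = 36 · (1 + 0.138889) = 36 · 1.138889 = 41.000000.
(Note m_2 − m_1² simplifies to c · σ⁴ = 0.138889 · 36.)

Var(X) = m_2 − m_1² = 41.000000 − 36 = 5.000000.


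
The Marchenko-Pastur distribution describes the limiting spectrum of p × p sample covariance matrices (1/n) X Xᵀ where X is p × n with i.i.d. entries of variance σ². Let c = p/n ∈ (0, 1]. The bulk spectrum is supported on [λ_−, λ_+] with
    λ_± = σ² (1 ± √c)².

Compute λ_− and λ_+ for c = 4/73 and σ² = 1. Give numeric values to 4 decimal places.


c = 4/73 = 0.054795; √c = 0.234082.
λ_− = σ² (1 − √c)² = 1 · (1 − 0.234082)² = 1 · (0.765918)² = 0.586630.
λ_+ = σ² (1 + √c)² = 1 · (1 + 0.234082)² = 1 · (1.234082)² = 1.522959.

Rounded to 4 decimal places: λ_− ≈ 0.5866, λ_+ ≈ 1.5230.


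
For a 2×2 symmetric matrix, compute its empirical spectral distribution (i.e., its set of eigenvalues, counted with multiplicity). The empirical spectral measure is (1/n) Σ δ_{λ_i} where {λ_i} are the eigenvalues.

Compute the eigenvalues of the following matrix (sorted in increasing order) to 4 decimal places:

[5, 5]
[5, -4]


Since M is real symmetric, both eigenvalues are real; they are the roots of det(λI − M) = λ² − (tr M) λ + det M.
tr M = 5 + (-4) = 1.
det M = 5·(-4) − 5² = -20 − 25 = -45.
Characteristic polynomial: λ² − λ − 45 = 0.
Discriminant Δ = (tr M)² − 4·det M = 1 − (-180) = 181; √Δ = 13.453624.
λ = (tr M ± √Δ)/2 = (1 ± 13.453624)/2, giving (tr M − √Δ)/2 = -6.2268 and (tr M + √Δ)/2 = 7.2268.

Eigenvalues sorted in increasing order: [-6.2268, 7.2268].


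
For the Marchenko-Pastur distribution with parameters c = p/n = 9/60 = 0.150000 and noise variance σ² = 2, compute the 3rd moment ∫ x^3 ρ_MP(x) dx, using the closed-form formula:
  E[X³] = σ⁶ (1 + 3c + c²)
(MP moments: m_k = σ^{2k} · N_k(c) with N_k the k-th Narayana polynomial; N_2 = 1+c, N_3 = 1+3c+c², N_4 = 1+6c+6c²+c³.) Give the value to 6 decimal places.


E[X³] = σ⁶ (1 + 3c + c²) (third MP moment). With σ² = 2 (so σ⁶ = 8) and c = 9/60 = 0.150000: E[X³] = 8 · (1 + 3·0.150000 + (0.150000)²) = 8 · 1.472500.

So E[X^3] = 11.780000.


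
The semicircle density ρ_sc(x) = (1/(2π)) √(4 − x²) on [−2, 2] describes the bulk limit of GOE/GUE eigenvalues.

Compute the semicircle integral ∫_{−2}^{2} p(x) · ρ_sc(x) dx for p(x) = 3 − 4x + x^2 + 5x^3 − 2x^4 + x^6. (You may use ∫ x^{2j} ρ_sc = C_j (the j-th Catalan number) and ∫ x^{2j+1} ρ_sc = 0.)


Write p(x) = Σ a_i x^i, split into monomials and integrate each against ρ_sc separately.
Using ∫ x^{2j} ρ_sc = C_j = (1/(j+1)) C(2j, j) (Catalan numbers) and ∫ x^{2j+1} ρ_sc = 0 (odd monomials vanish by symmetry):
  i = 0 (even): a_0 · C_{0} = 3 · 1 = 3
  i = 1 (odd): ∫ x^1 ρ_sc = 0 (vanishes)
  i = 2 (even): a_2 · C_{1} = 1 · 1 = 1
  i = 3 (odd): ∫ x^3 ρ_sc = 0 (vanishes)
  i = 4 (even): a_4 · C_{2} = -2 · 2 = -4
  i = 6 (even): a_6 · C_{3} = 1 · 5 = 5

Summing the contributions: ∫_{−2}^{2} p(x) ρ_sc(x) dx = 3 + 1 + (-4) + 5 = 5.


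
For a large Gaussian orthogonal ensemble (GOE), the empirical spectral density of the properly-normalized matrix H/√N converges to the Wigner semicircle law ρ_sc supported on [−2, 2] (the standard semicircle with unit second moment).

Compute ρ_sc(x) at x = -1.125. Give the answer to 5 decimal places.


ρ_sc(x) = (1/(2π)) √(4 − x²). With x = -1.125:
  4 − x² = 4 − (-1.125)² = 4 − 1.265625 = 2.734375.
  √(4 − x²) = 1.653595.
  1/(2π) = 0.159155.
  ρ_sc(-1.125) = 0.159155 · 1.653595 = 0.263178.

Rounded to 5 decimal places: ρ_sc(-1.125) ≈ 0.26318.


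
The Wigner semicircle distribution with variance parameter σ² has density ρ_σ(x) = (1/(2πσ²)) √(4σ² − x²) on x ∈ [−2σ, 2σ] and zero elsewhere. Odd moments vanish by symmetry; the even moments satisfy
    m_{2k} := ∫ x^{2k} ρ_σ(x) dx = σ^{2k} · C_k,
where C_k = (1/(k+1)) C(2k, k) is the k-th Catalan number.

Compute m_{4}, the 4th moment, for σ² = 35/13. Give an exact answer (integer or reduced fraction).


By the scaled semicircle moment identity, m_{2k} = σ^{2k} · C_k with k = 2.
C_2 = (1/(k+1)) · C(2k, k) = (1/3) · C(4, 2) = (1/3) · 6 = 2.
σ^{2k} = (σ²)^k = (35/13)^2 = 1225/169.

Therefore m_{4} = σ^{4} · C_2 = (1225/169) · 2 = 2450/169.


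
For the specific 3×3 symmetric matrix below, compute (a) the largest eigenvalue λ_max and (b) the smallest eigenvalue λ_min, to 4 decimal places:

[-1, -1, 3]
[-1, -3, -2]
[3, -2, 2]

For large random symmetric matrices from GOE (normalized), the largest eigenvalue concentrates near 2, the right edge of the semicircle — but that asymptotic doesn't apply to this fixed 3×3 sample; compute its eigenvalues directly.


Since M is real symmetric, all three eigenvalues are real; they are the roots of det(λI − M) = λ³ − (tr M) λ² + s λ − det M, where s is the sum of the principal 2×2 minors.
tr M = -1 + (-3) + 2 = -2.
s = ((-1)·(-3) − (-1)²) + ((-1)·2 − 3²) + ((-3)·2 − (-2)²) = 2 + (-11) + (-10) = -19.
det M (expand along row 1) = (-1)·(-10) − (-1)·4 + 3·11 = 47.
Characteristic polynomial: λ³ + 2λ² − 19λ − 47 = 0.
Substitute λ = y + (tr M)/3 = y − 0.666667 to remove the quadratic term: y³ + p·y + q = 0 with p = s − (tr M)²/3 = -20.333333 and q = −2(tr M)³/27 + (tr M)·s/3 − det M = -33.740741.
Three real roots ⇒ use the trigonometric (Viète) form: r = 2√(−p/3) = 5.206833, φ = arccos(3q/(p·r)) = arccos(0.956079) = 0.297478 rad.
y_k = r·cos(φ/3 − 2πk/3) for k = 0, 1, 2 gives y = 5.181256, -2.144226, -3.037030.
λ_k = y_k − 0.666667 gives λ = 4.5146, -2.8109, -3.7037 (check: the sum is -2.0000 = tr M).

Hence λ_max = 4.5146 and λ_min = -3.7037.


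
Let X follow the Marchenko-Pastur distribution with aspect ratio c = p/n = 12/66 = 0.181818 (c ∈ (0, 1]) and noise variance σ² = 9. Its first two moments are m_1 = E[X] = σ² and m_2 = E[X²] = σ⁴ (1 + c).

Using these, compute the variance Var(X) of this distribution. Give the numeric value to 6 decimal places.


m_1 = E[X] = σ² = 9, so m_1² = 81.
m_2 = E[X²] = σ⁴ (1 + c) = 81 · (1 + 0.181818) = 81 · 1.181818 = 95.727273.
(Note m_2 − m_1² simplifies to c · σ⁴ = 0.181818 · 81.)

Var(X) = m_2 − m_1² = 95.727273 − 81 = 14.727273.


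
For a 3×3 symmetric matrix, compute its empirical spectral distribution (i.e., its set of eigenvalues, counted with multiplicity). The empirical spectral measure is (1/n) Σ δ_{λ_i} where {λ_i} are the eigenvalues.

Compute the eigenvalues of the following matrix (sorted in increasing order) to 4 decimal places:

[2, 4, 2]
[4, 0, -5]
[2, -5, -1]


Since M is real symmetric, all three eigenvalues are real; they are the roots of det(λI − M) = λ³ − (tr M) λ² + s λ − det M, where s is the sum of the principal 2×2 minors.
tr M = 2 + 0 + (-1) = 1.
s = (2·0 − 4²) + (2·(-1) − 2²) + (0·(-1) − (-5)²) = -16 + (-6) + (-25) = -47.
det M (expand along row 1) = 2·(-25) − 4·6 + 2·(-20) = -114.
Characteristic polynomial: λ³ − λ² − 47λ + 114 = 0.
Substitute λ = y + (tr M)/3 = y + 0.333333 to remove the quadratic term: y³ + p·y + q = 0 with p = s − (tr M)²/3 = -47.333333 and q = −2(tr M)³/27 + (tr M)·s/3 − det M = 98.259259.
Three real roots ⇒ use the trigonometric (Viète) form: r = 2√(−p/3) = 7.944250, φ = arccos(3q/(p·r)) = arccos(-0.783925) = 2.471760 rad.
y_k = r·cos(φ/3 − 2πk/3) for k = 0, 1, 2 gives y = 5.396926, 2.350124, -7.747050.
λ_k = y_k + 0.333333 gives λ = 5.7303, 2.6835, -7.4137 (check: the sum is 1.0000 = tr M).

Eigenvalues sorted in increasing order: [-7.4137, 2.6835, 5.7303].
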